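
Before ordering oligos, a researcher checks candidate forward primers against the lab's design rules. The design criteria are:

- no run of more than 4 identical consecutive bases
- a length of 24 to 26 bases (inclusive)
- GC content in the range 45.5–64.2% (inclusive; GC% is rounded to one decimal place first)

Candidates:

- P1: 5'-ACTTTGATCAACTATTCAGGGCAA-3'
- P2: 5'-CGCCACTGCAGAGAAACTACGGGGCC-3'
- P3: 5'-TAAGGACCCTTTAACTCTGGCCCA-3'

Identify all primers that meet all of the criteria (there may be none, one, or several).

P1 (24 nt, A=8 T=7 G=4 C=5): longest run = 3 ✓; length 24 ✓; GC 9/24 = 37.5%, outside 45.5–64.2% ✗ — fails.
P2 (26 nt, A=7 T=2 G=8 C=9): longest run = 4 ✓; length 26 ✓; GC 17/26 = 65.4%, outside 45.5–64.2% ✗ — fails.
P3 (24 nt, A=6 T=6 G=4 C=8): longest run = 3 ✓; length 24 ✓; GC 12/24 = 50.0% ✓ — passes.

P3 only.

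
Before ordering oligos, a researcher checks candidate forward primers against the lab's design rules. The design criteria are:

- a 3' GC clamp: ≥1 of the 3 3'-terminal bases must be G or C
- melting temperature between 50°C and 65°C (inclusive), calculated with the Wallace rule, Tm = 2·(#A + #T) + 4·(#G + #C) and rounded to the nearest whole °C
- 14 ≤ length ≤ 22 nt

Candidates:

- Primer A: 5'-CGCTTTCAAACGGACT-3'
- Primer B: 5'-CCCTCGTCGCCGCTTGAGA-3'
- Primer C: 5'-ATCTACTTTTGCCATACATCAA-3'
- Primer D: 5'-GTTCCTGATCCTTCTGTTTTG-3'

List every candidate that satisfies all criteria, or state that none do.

Primer B, Primer C and Primer D.

Primer A (16 nt, A=4 T=4 G=3 C=5): 3' end ACT has 1 G/C ✓; Tm = 2·8 + 4·8 = 48°C, outside 50–65°C ✗; length 16 ✓ — fails.
Primer B (19 nt, A=2 T=4 G=5 C=8): 3' end AGA has 1 G/C ✓; Tm = 2·6 + 4·13 = 64°C ✓; length 19 ✓ — passes.
Primer C (22 nt, A=7 T=8 G=1 C=6): 3' end CAA has 1 G/C ✓; Tm = 2·15 + 4·7 = 58°C ✓; length 22 ✓ — passes.
Primer D (21 nt, A=1 T=11 G=4 C=5): 3' end TTG has 1 G/C ✓; Tm = 2·12 + 4·9 = 60°C ✓; length 21 ✓ — passes.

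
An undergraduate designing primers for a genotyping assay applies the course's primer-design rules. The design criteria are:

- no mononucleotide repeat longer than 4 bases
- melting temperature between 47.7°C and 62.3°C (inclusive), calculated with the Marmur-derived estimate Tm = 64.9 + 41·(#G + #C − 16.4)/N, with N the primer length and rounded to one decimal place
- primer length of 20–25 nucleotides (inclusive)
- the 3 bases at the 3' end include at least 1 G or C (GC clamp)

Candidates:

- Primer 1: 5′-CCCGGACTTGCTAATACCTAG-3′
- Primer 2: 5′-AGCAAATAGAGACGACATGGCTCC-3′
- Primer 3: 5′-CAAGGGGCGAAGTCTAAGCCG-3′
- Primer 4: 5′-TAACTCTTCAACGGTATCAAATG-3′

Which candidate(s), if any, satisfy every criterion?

Primer 1, Primer 2, Primer 3 and Primer 4.

Primer 1 (21 nt, A=5 T=5 G=4 C=7): longest run = 3 ✓; Tm = 64.9 + 41·(11 − 16.4)/21 = 54.4°C ✓; length 21 ✓; 3' end TAG has 1 G/C ✓ — passes.
Primer 2 (24 nt, A=9 T=3 G=6 C=6): longest run = 3 ✓; Tm = 64.9 + 41·(12 − 16.4)/24 = 57.4°C ✓; length 24 ✓; 3' end TCC has 2 G/C ✓ — passes.
Primer 3 (21 nt, A=6 T=2 G=8 C=5): longest run = 4 ✓; Tm = 64.9 + 41·(13 − 16.4)/21 = 58.3°C ✓; length 21 ✓; 3' end CCG has 3 G/C ✓ — passes.
Primer 4 (23 nt, A=8 T=7 G=3 C=5): longest run = 3 ✓; Tm = 64.9 + 41·(8 − 16.4)/23 = 49.9°C ✓; length 23 ✓; 3' end ATG has 1 G/C ✓ — passes.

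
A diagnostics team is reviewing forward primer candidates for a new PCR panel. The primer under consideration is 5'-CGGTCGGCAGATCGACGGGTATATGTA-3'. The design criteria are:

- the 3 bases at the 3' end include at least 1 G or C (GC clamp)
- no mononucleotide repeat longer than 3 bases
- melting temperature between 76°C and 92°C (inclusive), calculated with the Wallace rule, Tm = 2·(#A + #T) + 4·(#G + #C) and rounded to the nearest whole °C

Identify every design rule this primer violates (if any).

Base counts: A=6, T=6, G=10, C=5 (length 27).
GC clamp: 3' end GTA has 1 G/C ✓
homopolymer run: longest run = 3 ✓
Tm: Tm = 2·12 + 4·15 = 84°C ✓

Meets all criteria.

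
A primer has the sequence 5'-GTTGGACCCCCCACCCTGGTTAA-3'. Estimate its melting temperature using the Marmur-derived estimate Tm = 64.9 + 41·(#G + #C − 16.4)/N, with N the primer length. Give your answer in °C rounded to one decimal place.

60.6°C

Base counts: A=4, T=5, G=5, C=9; G+C = 14, N = 23.
Tm = 64.9 + 41·(14 − 16.4)/23 = 64.9 + -98.40/23 = 60.6°C.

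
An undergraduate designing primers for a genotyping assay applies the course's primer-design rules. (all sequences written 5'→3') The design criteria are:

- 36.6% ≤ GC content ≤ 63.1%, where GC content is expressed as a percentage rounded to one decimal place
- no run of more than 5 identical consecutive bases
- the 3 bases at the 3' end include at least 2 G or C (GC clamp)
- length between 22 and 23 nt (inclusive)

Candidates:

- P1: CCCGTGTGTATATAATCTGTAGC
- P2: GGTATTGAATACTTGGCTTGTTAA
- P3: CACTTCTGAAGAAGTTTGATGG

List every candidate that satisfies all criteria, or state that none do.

P1 (23 nt, A=5 T=8 G=5 C=5): GC 10/23 = 43.5% ✓; longest run = 3 ✓; 3' end AGC has 2 G/C ✓; length 23 ✓ — passes.
P2 (24 nt, A=6 T=10 G=6 C=2): GC 8/24 = 33.3%, outside 36.6–63.1% ✗; longest run = 2 ✓; 3' end TAA has 0 G/C, need ≥2 ✗; length 24, outside 22–23 ✗ — fails.
P3 (22 nt, A=6 T=7 G=6 C=3): GC 9/22 = 40.9% ✓; longest run = 3 ✓; 3' end TGG has 2 G/C ✓; length 22 ✓ — passes.

P1 and P3.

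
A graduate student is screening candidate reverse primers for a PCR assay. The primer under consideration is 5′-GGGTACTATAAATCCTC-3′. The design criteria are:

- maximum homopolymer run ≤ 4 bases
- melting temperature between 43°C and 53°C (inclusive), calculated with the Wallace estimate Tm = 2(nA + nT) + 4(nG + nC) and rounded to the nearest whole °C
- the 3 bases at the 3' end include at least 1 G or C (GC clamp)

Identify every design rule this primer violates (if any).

Meets all criteria.

Base counts: A=5, T=5, G=3, C=4 (length 17).
homopolymer run: longest run = 3 ✓
Tm: Tm = 2·10 + 4·7 = 48°C ✓
GC clamp: 3' end CTC has 2 G/C ✓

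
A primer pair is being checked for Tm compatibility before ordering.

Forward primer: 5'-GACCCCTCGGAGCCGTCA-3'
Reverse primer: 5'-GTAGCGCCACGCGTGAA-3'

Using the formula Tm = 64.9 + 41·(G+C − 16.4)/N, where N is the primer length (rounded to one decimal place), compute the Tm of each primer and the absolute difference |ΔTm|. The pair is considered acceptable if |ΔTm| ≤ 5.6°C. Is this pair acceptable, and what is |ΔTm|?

Forward: G+C = 13, N = 18 → Tm = 64.9 + 41·(13 − 16.4)/18 = 57.2°C.
Reverse: G+C = 11, N = 17 → Tm = 64.9 + 41·(11 − 16.4)/17 = 51.9°C.
|ΔTm| = |57.2 − 51.9| = 5.3°C, ≤ 5.6°C.

|ΔTm| = 5.3°C; the pair is acceptable.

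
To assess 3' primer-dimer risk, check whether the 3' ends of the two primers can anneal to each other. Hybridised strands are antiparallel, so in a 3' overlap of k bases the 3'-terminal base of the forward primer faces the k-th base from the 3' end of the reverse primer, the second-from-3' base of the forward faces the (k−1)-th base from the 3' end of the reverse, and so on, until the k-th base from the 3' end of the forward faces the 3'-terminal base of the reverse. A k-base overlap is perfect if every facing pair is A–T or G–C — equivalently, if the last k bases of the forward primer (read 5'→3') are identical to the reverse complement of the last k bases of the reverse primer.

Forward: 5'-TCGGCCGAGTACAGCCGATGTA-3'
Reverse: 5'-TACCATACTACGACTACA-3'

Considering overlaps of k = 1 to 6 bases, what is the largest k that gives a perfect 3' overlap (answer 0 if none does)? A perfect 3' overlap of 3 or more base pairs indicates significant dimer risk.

Longest perfect overlap: 4 complementary base pairs; significant dimer risk (threshold 3).

Last 6 bases (5'→3') — forward …GATGTA, reverse …ACTACA.
Reverse complement of the reverse primer's last 6 bases: TGTAGT; its first k bases are the reverse complement of the reverse primer's last k bases, so a perfect k-base overlap needs the forward primer's last k bases to equal them.
Comparing (forward last k vs required): k=1: A vs T ✗; k=2: TA vs TG ✗; k=3: GTA vs TGT ✗; k=4: TGTA vs TGTA ✓; k=5: ATGTA vs TGTAG ✗; k=6: GATGTA vs TGTAGT ✗.
Only k = 4 is perfect, so the longest perfect 3' overlap is 4.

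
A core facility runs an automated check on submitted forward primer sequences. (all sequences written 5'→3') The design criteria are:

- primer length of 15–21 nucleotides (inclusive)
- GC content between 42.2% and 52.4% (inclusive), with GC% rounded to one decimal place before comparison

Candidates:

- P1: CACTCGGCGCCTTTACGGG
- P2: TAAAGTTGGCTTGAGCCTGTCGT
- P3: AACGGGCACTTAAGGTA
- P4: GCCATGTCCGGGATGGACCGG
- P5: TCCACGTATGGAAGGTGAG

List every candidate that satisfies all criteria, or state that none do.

P3 only.

P1 (19 nt, A=2 T=4 G=6 C=7): length 19 ✓; GC 13/19 = 68.4%, outside 42.2–52.4% ✗ — fails.
P2 (23 nt, A=4 T=8 G=7 C=4): length 23, outside 15–21 ✗; GC 11/23 = 47.8% ✓ — fails.
P3 (17 nt, A=6 T=3 G=5 C=3): length 17 ✓; GC 8/17 = 47.1% ✓ — passes.
P4 (21 nt, A=3 T=3 G=9 C=6): length 21 ✓; GC 15/21 = 71.4%, outside 42.2–52.4% ✗ — fails.
P5 (19 nt, A=5 T=4 G=7 C=3): length 19 ✓; GC 10/19 = 52.6%, outside 42.2–52.4% ✗ — fails.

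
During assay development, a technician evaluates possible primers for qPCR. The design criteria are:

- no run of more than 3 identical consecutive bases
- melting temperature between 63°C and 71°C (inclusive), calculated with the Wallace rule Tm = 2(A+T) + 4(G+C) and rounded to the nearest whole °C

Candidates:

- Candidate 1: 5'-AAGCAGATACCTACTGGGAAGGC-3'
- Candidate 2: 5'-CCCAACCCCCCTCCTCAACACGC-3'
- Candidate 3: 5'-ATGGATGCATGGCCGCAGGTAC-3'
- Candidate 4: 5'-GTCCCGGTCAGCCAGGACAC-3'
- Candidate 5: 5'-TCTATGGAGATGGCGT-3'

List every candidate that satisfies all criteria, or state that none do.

Candidate 1 (23 nt, A=8 T=3 G=7 C=5): longest run = 3 ✓; Tm = 2·11 + 4·12 = 70°C ✓ — passes.
Candidate 2 (23 nt, A=5 T=2 G=1 C=15): longest run = 6, exceeds 3 ✗; Tm = 2·7 + 4·16 = 78°C, outside 63–71°C ✗ — fails.
Candidate 3 (22 nt, A=5 T=4 G=8 C=5): longest run = 2 ✓; Tm = 2·9 + 4·13 = 70°C ✓ — passes.
Candidate 4 (20 nt, A=4 T=2 G=6 C=8): longest run = 3 ✓; Tm = 2·6 + 4·14 = 68°C ✓ — passes.
Candidate 5 (16 nt, A=3 T=5 G=6 C=2): longest run = 2 ✓; Tm = 2·8 + 4·8 = 48°C, outside 63–71°C ✗ — fails.

Candidate 1, Candidate 3 and Candidate 4.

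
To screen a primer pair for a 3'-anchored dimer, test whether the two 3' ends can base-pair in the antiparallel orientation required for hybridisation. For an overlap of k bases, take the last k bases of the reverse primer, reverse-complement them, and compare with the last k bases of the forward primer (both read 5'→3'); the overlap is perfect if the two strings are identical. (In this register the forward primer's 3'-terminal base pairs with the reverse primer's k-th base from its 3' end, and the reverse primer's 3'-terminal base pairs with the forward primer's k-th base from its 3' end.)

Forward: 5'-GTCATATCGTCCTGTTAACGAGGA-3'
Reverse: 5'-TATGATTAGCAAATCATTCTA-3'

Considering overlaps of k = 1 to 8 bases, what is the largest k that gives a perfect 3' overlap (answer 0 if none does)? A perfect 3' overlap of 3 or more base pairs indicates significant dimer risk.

Last 8 bases (5'→3') — forward …AACGAGGA, reverse …TCATTCTA.
Reverse complement of the reverse primer's last 8 bases: TAGAATGA; its first k bases are the reverse complement of the reverse primer's last k bases, so a perfect k-base overlap needs the forward primer's last k bases to equal them.
Comparing (forward last k vs required): k=1: A vs T ✗; k=2: GA vs TA ✗; k=3: GGA vs TAG ✗; k=4: AGGA vs TAGA ✗; k=5: GAGGA vs TAGAA ✗; k=6: CGAGGA vs TAGAAT ✗; k=7: ACGAGGA vs TAGAATG ✗; k=8: AACGAGGA vs TAGAATGA ✗.
No overlap length from 1 to 8 is perfect, so the longest perfect 3' overlap is 0.

Longest perfect overlap: 0 complementary base pairs; below the dimer-risk threshold (threshold 3).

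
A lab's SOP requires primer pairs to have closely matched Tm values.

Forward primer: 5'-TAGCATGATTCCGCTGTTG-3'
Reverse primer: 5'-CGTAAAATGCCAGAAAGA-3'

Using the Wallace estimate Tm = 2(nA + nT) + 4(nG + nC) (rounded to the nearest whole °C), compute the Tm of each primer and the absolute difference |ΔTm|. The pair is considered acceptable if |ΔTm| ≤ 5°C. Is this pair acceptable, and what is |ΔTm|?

Forward: A=3 T=7 G=5 C=4 → Tm = 2·10 + 4·9 = 56°C.
Reverse: A=9 T=2 G=4 C=3 → Tm = 2·11 + 4·7 = 50°C.
|ΔTm| = |56 − 50| = 6°C, > 5°C.

|ΔTm| = 6°C; the pair is not acceptable.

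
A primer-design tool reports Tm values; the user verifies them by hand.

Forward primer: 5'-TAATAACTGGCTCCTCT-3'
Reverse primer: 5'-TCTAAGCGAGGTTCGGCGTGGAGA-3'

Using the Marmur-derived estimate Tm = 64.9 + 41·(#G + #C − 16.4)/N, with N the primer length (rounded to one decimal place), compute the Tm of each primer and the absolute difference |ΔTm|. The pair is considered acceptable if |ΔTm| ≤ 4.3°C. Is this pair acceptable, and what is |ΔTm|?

Forward: G+C = 7, N = 17 → Tm = 64.9 + 41·(7 − 16.4)/17 = 42.2°C.
Reverse: G+C = 14, N = 24 → Tm = 64.9 + 41·(14 − 16.4)/24 = 60.8°C.
|ΔTm| = |42.2 − 60.8| = 18.6°C, > 4.3°C.

|ΔTm| = 18.6°C; the pair is not acceptable.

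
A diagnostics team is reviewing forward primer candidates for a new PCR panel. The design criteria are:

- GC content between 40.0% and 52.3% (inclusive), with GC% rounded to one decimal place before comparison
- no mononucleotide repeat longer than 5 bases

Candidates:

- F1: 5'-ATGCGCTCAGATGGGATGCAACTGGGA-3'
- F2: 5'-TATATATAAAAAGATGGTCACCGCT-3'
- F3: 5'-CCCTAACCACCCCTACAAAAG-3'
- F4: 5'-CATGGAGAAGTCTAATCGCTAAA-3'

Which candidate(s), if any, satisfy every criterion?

F1 (27 nt, A=7 T=5 G=10 C=5): GC 15/27 = 55.6%, outside 40.0–52.3% ✗; longest run = 3 ✓ — fails.
F2 (25 nt, A=10 T=7 G=4 C=4): GC 8/25 = 32.0%, outside 40.0–52.3% ✗; longest run = 5 ✓ — fails.
F3 (21 nt, A=8 T=2 G=1 C=10): GC 11/21 = 52.4%, outside 40.0–52.3% ✗; longest run = 4 ✓ — fails.
F4 (23 nt, A=9 T=5 G=5 C=4): GC 9/23 = 39.1%, outside 40.0–52.3% ✗; longest run = 3 ✓ — fails.

None of the candidates satisfy all criteria.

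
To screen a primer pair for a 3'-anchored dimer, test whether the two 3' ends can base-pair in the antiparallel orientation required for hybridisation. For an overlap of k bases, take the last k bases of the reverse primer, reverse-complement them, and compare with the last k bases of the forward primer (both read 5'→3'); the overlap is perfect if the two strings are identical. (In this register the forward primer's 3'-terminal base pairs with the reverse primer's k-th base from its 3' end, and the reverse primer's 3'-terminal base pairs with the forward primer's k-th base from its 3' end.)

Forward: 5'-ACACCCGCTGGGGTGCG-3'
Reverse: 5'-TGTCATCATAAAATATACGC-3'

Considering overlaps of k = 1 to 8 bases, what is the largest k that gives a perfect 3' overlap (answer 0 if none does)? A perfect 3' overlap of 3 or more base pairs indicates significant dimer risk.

Longest perfect overlap: 3 complementary base pairs; significant dimer risk (threshold 3).

Last 8 bases (5'→3') — forward …GGGGTGCG, reverse …ATATACGC.
Reverse complement of the reverse primer's last 8 bases: GCGTATAT; its first k bases are the reverse complement of the reverse primer's last k bases, so a perfect k-base overlap needs the forward primer's last k bases to equal them.
Comparing (forward last k vs required): k=1: G vs G ✓; k=2: CG vs GC ✗; k=3: GCG vs GCG ✓; k=4: TGCG vs GCGT ✗; k=5: GTGCG vs GCGTA ✗; k=6: GGTGCG vs GCGTAT ✗; k=7: GGGTGCG vs GCGTATA ✗; k=8: GGGGTGCG vs GCGTATAT ✗.
Perfect overlaps at k = 1, 3; the largest is 3.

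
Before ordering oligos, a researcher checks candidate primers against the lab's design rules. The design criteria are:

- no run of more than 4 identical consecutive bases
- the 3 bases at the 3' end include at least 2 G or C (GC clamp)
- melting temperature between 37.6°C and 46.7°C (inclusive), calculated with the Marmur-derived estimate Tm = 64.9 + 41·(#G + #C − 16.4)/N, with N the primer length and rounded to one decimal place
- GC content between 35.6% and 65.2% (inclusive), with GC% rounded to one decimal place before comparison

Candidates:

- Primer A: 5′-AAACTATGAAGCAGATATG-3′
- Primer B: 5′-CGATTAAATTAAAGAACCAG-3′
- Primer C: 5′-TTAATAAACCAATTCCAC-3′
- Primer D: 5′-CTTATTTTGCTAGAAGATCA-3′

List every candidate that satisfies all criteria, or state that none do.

Primer A (19 nt, A=9 T=4 G=4 C=2): longest run = 3 ✓; 3' end ATG has 1 G/C, need ≥2 ✗; Tm = 64.9 + 41·(6 − 16.4)/19 = 42.5°C ✓; GC 6/19 = 31.6%, outside 35.6–65.2% ✗ — fails.
Primer B (20 nt, A=10 T=4 G=3 C=3): longest run = 3 ✓; 3' end CAG has 2 G/C ✓; Tm = 64.9 + 41·(6 − 16.4)/20 = 43.6°C ✓; GC 6/20 = 30.0%, outside 35.6–65.2% ✗ — fails.
Primer C (18 nt, A=8 T=5 G=0 C=5): longest run = 3 ✓; 3' end CAC has 2 G/C ✓; Tm = 64.9 + 41·(5 − 16.4)/18 = 38.9°C ✓; GC 5/18 = 27.8%, outside 35.6–65.2% ✗ — fails.
Primer D (20 nt, A=6 T=8 G=3 C=3): longest run = 4 ✓; 3' end TCA has 1 G/C, need ≥2 ✗; Tm = 64.9 + 41·(6 − 16.4)/20 = 43.6°C ✓; GC 6/20 = 30.0%, outside 35.6–65.2% ✗ — fails.

None of the candidates satisfy all criteria.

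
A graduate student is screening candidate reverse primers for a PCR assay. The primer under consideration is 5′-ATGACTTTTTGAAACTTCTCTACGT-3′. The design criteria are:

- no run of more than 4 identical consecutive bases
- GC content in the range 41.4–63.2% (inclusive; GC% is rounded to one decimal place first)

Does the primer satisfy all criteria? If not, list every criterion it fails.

Fails: homopolymer run, GC content.

Base counts: A=6, T=11, G=3, C=5 (length 25).
homopolymer run: longest run = 5, exceeds 4 ✗
GC content: GC 8/25 = 32.0%, outside 41.4–63.2% ✗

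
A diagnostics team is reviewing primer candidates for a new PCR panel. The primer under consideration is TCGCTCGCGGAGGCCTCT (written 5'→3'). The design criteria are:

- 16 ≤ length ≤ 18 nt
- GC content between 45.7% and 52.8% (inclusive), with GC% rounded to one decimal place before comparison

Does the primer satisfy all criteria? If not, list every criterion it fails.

Fails: GC content.

Base counts: A=1, T=4, G=6, C=7 (length 18).
length: length 18 ✓
GC content: GC 13/18 = 72.2%, outside 45.7–52.8% ✗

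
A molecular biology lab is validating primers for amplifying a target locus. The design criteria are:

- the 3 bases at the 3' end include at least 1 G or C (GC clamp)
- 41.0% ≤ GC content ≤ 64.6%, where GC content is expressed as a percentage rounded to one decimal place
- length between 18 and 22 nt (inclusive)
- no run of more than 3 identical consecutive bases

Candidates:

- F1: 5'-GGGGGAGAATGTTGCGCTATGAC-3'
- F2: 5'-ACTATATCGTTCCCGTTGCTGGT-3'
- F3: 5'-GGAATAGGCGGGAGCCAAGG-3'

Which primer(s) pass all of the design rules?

None of the candidates satisfy all criteria.

F1 (23 nt, A=5 T=5 G=10 C=3): 3' end GAC has 2 G/C ✓; GC 13/23 = 56.5% ✓; length 23, outside 18–22 ✗; longest run = 5, exceeds 3 ✗ — fails.
F2 (23 nt, A=3 T=9 G=5 C=6): 3' end GGT has 2 G/C ✓; GC 11/23 = 47.8% ✓; length 23, outside 18–22 ✗; longest run = 3 ✓ — fails.
F3 (20 nt, A=6 T=1 G=10 C=3): 3' end AGG has 2 G/C ✓; GC 13/20 = 65.0%, outside 41.0–64.6% ✗; length 20 ✓; longest run = 3 ✓ — fails.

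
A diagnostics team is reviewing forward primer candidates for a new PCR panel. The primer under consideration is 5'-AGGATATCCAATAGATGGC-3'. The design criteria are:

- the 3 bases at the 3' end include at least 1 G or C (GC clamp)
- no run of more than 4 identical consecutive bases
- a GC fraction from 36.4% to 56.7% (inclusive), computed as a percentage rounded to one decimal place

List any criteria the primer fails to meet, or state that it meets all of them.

Meets all criteria.

Base counts: A=7, T=4, G=5, C=3 (length 19).
GC clamp: 3' end GGC has 3 G/C ✓
homopolymer run: longest run = 2 ✓
GC content: GC 8/19 = 42.1% ✓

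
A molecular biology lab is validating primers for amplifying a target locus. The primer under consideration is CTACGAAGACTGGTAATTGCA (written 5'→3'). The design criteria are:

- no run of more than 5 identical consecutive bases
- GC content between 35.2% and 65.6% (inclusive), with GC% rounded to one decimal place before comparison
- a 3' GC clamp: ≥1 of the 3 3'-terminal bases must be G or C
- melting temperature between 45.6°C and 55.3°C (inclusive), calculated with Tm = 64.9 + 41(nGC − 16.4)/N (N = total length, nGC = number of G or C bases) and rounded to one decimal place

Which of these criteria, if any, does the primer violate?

Base counts: A=7, T=5, G=5, C=4 (length 21).
homopolymer run: longest run = 2 ✓
GC content: GC 9/21 = 42.9% ✓
GC clamp: 3' end GCA has 2 G/C ✓
Tm: Tm = 64.9 + 41·(9 − 16.4)/21 = 50.5°C ✓

Meets all criteria.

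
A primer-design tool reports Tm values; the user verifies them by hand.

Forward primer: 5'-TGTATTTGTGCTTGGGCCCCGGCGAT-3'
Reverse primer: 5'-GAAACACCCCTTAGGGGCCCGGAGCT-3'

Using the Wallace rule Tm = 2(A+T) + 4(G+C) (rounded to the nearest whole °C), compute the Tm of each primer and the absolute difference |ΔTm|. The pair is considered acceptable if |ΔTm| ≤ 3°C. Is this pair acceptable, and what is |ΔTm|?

Forward: A=2 T=9 G=9 C=6 → Tm = 2·11 + 4·15 = 82°C.
Reverse: A=6 T=3 G=8 C=9 → Tm = 2·9 + 4·17 = 86°C.
|ΔTm| = |82 − 86| = 4°C, > 3°C.

|ΔTm| = 4°C; the pair is not acceptable.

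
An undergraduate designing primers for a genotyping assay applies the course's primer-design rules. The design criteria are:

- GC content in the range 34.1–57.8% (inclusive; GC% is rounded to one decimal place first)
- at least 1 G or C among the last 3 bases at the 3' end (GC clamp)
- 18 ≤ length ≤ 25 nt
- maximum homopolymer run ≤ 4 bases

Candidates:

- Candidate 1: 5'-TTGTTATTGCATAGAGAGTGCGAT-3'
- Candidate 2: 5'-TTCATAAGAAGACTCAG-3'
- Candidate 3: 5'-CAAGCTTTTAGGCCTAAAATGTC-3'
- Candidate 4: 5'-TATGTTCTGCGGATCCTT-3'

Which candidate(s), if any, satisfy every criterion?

Candidate 1, Candidate 3 and Candidate 4.

Candidate 1 (24 nt, A=6 T=9 G=7 C=2): GC 9/24 = 37.5% ✓; 3' end GAT has 1 G/C ✓; length 24 ✓; longest run = 2 ✓ — passes.
Candidate 2 (17 nt, A=7 T=4 G=3 C=3): GC 6/17 = 35.3% ✓; 3' end CAG has 2 G/C ✓; length 17, outside 18–25 ✗; longest run = 2 ✓ — fails.
Candidate 3 (23 nt, A=7 T=7 G=4 C=5): GC 9/23 = 39.1% ✓; 3' end GTC has 2 G/C ✓; length 23 ✓; longest run = 4 ✓ — passes.
Candidate 4 (18 nt, A=2 T=8 G=4 C=4): GC 8/18 = 44.4% ✓; 3' end CTT has 1 G/C ✓; length 18 ✓; longest run = 2 ✓ — passes.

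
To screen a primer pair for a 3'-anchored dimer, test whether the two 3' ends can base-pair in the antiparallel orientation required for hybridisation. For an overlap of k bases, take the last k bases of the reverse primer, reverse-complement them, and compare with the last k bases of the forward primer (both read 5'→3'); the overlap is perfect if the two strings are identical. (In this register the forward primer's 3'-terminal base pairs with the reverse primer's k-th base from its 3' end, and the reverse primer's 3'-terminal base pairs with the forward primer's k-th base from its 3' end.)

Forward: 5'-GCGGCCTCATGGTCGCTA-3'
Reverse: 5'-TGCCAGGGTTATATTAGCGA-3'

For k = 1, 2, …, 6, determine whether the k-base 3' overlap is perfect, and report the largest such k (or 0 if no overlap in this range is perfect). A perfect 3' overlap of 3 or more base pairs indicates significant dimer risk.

Last 6 bases (5'→3') — forward …TCGCTA, reverse …TAGCGA.
Reverse complement of the reverse primer's last 6 bases: TCGCTA; its first k bases are the reverse complement of the reverse primer's last k bases, so a perfect k-base overlap needs the forward primer's last k bases to equal them.
Comparing (forward last k vs required): k=1: A vs T ✗; k=2: TA vs TC ✗; k=3: CTA vs TCG ✗; k=4: GCTA vs TCGC ✗; k=5: CGCTA vs TCGCT ✗; k=6: TCGCTA vs TCGCTA ✓.
Only k = 6 is perfect, so the longest perfect 3' overlap is 6.

Longest perfect overlap: 6 complementary base pairs; significant dimer risk (threshold 3).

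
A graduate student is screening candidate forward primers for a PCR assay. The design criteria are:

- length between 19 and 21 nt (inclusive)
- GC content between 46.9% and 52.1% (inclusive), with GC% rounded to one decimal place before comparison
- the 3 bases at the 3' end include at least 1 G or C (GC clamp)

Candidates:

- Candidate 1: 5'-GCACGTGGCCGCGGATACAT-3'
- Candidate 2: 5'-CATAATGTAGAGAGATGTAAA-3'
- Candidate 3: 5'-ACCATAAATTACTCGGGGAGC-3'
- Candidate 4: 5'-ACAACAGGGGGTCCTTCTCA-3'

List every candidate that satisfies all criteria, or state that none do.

Candidate 3 only.

Candidate 1 (20 nt, A=4 T=3 G=7 C=6): length 20 ✓; GC 13/20 = 65.0%, outside 46.9–52.1% ✗; 3' end CAT has 1 G/C ✓ — fails.
Candidate 2 (21 nt, A=10 T=5 G=5 C=1): length 21 ✓; GC 6/21 = 28.6%, outside 46.9–52.1% ✗; 3' end AAA has 0 G/C, need ≥1 ✗ — fails.
Candidate 3 (21 nt, A=7 T=4 G=5 C=5): length 21 ✓; GC 10/21 = 47.6% ✓; 3' end AGC has 2 G/C ✓ — passes.
Candidate 4 (20 nt, A=5 T=4 G=5 C=6): length 20 ✓; GC 11/20 = 55.0%, outside 46.9–52.1% ✗; 3' end TCA has 1 G/C ✓ — fails.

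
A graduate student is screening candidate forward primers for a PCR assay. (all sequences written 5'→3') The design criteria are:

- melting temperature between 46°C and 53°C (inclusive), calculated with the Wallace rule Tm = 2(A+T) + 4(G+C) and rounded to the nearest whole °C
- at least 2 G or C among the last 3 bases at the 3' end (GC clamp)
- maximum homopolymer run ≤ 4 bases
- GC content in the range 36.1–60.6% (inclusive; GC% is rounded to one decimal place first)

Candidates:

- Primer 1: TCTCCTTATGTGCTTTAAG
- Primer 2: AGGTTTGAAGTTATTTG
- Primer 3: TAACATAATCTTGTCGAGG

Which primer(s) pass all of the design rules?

Primer 3 only.

Primer 1 (19 nt, A=3 T=9 G=3 C=4): Tm = 2·12 + 4·7 = 52°C ✓; 3' end AAG has 1 G/C, need ≥2 ✗; longest run = 3 ✓; GC 7/19 = 36.8% ✓ — fails.
Primer 2 (17 nt, A=4 T=8 G=5 C=0): Tm = 2·12 + 4·5 = 44°C, outside 46–53°C ✗; 3' end TTG has 1 G/C, need ≥2 ✗; longest run = 3 ✓; GC 5/17 = 29.4%, outside 36.1–60.6% ✗ — fails.
Primer 3 (19 nt, A=6 T=6 G=4 C=3): Tm = 2·12 + 4·7 = 52°C ✓; 3' end AGG has 2 G/C ✓; longest run = 2 ✓; GC 7/19 = 36.8% ✓ — passes.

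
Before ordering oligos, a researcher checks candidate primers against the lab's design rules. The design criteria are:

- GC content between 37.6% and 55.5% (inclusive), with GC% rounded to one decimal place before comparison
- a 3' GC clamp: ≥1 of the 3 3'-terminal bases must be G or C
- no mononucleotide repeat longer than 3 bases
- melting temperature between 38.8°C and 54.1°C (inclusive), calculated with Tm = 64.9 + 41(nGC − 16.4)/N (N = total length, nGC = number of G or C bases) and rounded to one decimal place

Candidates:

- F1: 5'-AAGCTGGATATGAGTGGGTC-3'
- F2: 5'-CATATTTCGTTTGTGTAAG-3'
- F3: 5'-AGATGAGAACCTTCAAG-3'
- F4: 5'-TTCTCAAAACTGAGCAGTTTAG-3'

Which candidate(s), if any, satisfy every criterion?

F1 (20 nt, A=5 T=5 G=8 C=2): GC 10/20 = 50.0% ✓; 3' end GTC has 2 G/C ✓; longest run = 3 ✓; Tm = 64.9 + 41·(10 − 16.4)/20 = 51.8°C ✓ — passes.
F2 (19 nt, A=4 T=9 G=4 C=2): GC 6/19 = 31.6%, outside 37.6–55.5% ✗; 3' end AAG has 1 G/C ✓; longest run = 3 ✓; Tm = 64.9 + 41·(6 − 16.4)/19 = 42.5°C ✓ — fails.
F3 (17 nt, A=7 T=3 G=4 C=3): GC 7/17 = 41.2% ✓; 3' end AAG has 1 G/C ✓; longest run = 2 ✓; Tm = 64.9 + 41·(7 − 16.4)/17 = 42.2°C ✓ — passes.
F4 (22 nt, A=7 T=7 G=4 C=4): GC 8/22 = 36.4%, outside 37.6–55.5% ✗; 3' end TAG has 1 G/C ✓; longest run = 4, exceeds 3 ✗; Tm = 64.9 + 41·(8 − 16.4)/22 = 49.2°C ✓ — fails.

F1 and F3.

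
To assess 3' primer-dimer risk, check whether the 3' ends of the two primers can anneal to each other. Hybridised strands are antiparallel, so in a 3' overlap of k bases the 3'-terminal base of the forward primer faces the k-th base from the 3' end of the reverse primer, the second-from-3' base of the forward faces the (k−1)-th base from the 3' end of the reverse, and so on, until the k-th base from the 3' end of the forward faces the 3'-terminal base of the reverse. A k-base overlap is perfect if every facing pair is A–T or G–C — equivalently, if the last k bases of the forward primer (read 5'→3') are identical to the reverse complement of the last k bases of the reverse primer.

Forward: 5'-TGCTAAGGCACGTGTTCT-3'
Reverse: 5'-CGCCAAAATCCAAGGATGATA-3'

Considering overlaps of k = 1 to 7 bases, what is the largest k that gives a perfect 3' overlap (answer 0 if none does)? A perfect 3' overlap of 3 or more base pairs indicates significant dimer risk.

Longest perfect overlap: 1 complementary base pair; below the dimer-risk threshold (threshold 3).

Last 7 bases (5'→3') — forward …GTGTTCT, reverse …GATGATA.
Reverse complement of the reverse primer's last 7 bases: TATCATC; its first k bases are the reverse complement of the reverse primer's last k bases, so a perfect k-base overlap needs the forward primer's last k bases to equal them.
Comparing (forward last k vs required): k=1: T vs T ✓; k=2: CT vs TA ✗; k=3: TCT vs TAT ✗; k=4: TTCT vs TATC ✗; k=5: GTTCT vs TATCA ✗; k=6: TGTTCT vs TATCAT ✗; k=7: GTGTTCT vs TATCATC ✗.
Only k = 1 is perfect, so the longest perfect 3' overlap is 1.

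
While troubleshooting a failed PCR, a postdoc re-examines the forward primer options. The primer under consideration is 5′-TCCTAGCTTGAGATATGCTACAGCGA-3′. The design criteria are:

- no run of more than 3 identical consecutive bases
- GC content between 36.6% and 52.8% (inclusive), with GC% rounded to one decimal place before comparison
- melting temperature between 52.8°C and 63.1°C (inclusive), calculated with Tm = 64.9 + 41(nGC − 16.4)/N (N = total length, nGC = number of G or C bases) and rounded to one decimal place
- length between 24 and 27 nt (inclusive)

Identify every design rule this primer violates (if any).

Base counts: A=7, T=7, G=6, C=6 (length 26).
homopolymer run: longest run = 2 ✓
GC content: GC 12/26 = 46.2% ✓
Tm: Tm = 64.9 + 41·(12 − 16.4)/26 = 58.0°C ✓
length: length 26 ✓

Meets all criteria.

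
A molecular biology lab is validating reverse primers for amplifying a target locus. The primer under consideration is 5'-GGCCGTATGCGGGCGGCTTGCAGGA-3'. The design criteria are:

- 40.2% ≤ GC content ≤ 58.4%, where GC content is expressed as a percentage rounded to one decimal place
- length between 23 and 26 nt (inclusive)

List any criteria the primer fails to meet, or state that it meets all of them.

Fails: GC content.

Base counts: A=3, T=4, G=12, C=6 (length 25).
GC content: GC 18/25 = 72.0%, outside 40.2–58.4% ✗
length: length 25 ✓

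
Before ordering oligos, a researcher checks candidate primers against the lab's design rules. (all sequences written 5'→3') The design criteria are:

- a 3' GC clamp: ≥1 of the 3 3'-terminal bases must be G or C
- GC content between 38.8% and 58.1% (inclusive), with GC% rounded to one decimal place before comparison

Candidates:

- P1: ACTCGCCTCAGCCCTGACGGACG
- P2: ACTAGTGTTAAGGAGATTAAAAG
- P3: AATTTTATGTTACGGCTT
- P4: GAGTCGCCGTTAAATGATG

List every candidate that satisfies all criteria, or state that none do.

P1 (23 nt, A=4 T=3 G=6 C=10): 3' end ACG has 2 G/C ✓; GC 16/23 = 69.6%, outside 38.8–58.1% ✗ — fails.
P2 (23 nt, A=10 T=6 G=6 C=1): 3' end AAG has 1 G/C ✓; GC 7/23 = 30.4%, outside 38.8–58.1% ✗ — fails.
P3 (18 nt, A=4 T=9 G=3 C=2): 3' end CTT has 1 G/C ✓; GC 5/18 = 27.8%, outside 38.8–58.1% ✗ — fails.
P4 (19 nt, A=5 T=5 G=6 C=3): 3' end ATG has 1 G/C ✓; GC 9/19 = 47.4% ✓ — passes.

P4 only.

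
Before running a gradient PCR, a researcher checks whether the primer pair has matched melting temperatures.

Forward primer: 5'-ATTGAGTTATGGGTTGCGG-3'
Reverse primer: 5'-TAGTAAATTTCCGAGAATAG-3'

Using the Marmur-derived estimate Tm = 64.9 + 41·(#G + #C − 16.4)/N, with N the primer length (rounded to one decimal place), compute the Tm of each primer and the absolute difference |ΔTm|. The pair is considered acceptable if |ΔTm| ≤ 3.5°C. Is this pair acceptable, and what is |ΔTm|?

|ΔTm| = 5.3°C; the pair is not acceptable.

Forward: G+C = 9, N = 19 → Tm = 64.9 + 41·(9 − 16.4)/19 = 48.9°C.
Reverse: G+C = 6, N = 20 → Tm = 64.9 + 41·(6 − 16.4)/20 = 43.6°C.
|ΔTm| = |48.9 − 43.6| = 5.3°C, > 3.5°C.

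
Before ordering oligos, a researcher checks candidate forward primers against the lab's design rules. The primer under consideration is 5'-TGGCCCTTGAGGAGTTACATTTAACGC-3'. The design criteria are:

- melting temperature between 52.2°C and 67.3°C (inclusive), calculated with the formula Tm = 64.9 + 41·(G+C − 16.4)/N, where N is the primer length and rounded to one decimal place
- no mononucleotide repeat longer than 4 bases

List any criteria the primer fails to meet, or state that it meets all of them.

Meets all criteria.

Base counts: A=6, T=8, G=7, C=6 (length 27).
Tm: Tm = 64.9 + 41·(13 − 16.4)/27 = 59.7°C ✓
homopolymer run: longest run = 3 ✓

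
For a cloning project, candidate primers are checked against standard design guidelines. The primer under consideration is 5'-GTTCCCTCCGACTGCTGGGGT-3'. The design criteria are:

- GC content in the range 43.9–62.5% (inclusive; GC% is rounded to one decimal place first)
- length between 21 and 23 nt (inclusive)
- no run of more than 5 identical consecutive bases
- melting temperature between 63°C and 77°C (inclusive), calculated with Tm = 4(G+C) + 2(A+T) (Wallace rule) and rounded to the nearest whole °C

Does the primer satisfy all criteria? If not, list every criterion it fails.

Base counts: A=1, T=6, G=7, C=7 (length 21).
GC content: GC 14/21 = 66.7%, outside 43.9–62.5% ✗
length: length 21 ✓
homopolymer run: longest run = 4 ✓
Tm: Tm = 2·7 + 4·14 = 70°C ✓

Fails: GC content.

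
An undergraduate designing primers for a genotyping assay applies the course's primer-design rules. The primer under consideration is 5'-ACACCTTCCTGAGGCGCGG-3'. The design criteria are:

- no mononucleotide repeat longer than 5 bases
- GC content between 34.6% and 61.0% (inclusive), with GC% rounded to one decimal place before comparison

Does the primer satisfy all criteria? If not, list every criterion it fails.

Base counts: A=3, T=3, G=6, C=7 (length 19).
homopolymer run: longest run = 2 ✓
GC content: GC 13/19 = 68.4%, outside 34.6–61.0% ✗

Fails: GC content.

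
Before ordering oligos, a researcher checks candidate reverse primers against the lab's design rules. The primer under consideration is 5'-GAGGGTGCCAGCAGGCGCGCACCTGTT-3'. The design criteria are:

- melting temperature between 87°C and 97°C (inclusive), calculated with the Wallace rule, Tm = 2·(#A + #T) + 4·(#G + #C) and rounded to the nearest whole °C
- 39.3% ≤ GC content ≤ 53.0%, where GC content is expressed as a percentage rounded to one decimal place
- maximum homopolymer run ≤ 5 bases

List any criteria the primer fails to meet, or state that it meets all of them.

Fails: GC content.

Base counts: A=4, T=4, G=11, C=8 (length 27).
Tm: Tm = 2·8 + 4·19 = 92°C ✓
GC content: GC 19/27 = 70.4%, outside 39.3–53.0% ✗
homopolymer run: longest run = 3 ✓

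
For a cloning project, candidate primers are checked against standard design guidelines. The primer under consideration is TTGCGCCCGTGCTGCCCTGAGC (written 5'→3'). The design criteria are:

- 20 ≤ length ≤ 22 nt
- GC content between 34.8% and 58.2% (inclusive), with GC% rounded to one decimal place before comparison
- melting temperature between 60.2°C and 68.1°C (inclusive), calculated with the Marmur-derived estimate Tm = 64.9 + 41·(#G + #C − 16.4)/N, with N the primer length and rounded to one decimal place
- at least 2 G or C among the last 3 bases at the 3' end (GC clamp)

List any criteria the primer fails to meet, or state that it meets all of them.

Fails: GC content.

Base counts: A=1, T=5, G=7, C=9 (length 22).
length: length 22 ✓
GC content: GC 16/22 = 72.7%, outside 34.8–58.2% ✗
Tm: Tm = 64.9 + 41·(16 − 16.4)/22 = 64.2°C ✓
GC clamp: 3' end AGC has 2 G/C ✓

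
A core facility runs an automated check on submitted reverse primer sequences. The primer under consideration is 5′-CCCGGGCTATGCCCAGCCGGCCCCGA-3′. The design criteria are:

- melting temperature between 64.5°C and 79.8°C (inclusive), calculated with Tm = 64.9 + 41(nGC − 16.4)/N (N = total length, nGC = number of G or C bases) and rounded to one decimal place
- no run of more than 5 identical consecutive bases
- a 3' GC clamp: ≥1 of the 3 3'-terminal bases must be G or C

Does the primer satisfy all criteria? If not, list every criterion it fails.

Meets all criteria.

Base counts: A=3, T=2, G=8, C=13 (length 26).
Tm: Tm = 64.9 + 41·(21 − 16.4)/26 = 72.2°C ✓
homopolymer run: longest run = 4 ✓
GC clamp: 3' end CGA has 2 G/C ✓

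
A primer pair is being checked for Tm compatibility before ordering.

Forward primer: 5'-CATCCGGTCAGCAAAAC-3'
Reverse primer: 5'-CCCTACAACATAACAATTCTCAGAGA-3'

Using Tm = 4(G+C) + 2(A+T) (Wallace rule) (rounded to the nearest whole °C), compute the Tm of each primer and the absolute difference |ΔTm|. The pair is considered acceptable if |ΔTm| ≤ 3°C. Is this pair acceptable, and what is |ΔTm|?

Forward: A=6 T=2 G=3 C=6 → Tm = 2·8 + 4·9 = 52°C.
Reverse: A=11 T=5 G=2 C=8 → Tm = 2·16 + 4·10 = 72°C.
|ΔTm| = |52 − 72| = 20°C, > 3°C.

|ΔTm| = 20°C; the pair is not acceptable.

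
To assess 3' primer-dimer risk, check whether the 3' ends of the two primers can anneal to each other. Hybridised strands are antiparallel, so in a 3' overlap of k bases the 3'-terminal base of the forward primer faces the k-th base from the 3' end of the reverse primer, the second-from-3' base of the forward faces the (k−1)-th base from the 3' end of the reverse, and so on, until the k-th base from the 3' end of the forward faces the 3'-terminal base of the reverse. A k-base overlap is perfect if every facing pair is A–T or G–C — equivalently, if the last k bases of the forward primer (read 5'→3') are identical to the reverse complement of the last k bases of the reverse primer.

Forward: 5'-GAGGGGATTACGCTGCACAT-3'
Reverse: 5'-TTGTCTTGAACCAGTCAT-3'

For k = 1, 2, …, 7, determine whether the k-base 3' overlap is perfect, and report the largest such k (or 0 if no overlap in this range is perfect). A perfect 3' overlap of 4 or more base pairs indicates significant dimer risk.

Last 7 bases (5'→3') — forward …TGCACAT, reverse …CAGTCAT.
Reverse complement of the reverse primer's last 7 bases: ATGACTG; its first k bases are the reverse complement of the reverse primer's last k bases, so a perfect k-base overlap needs the forward primer's last k bases to equal them.
Comparing (forward last k vs required): k=1: T vs A ✗; k=2: AT vs AT ✓; k=3: CAT vs ATG ✗; k=4: ACAT vs ATGA ✗; k=5: CACAT vs ATGAC ✗; k=6: GCACAT vs ATGACT ✗; k=7: TGCACAT vs ATGACTG ✗.
Only k = 2 is perfect, so the longest perfect 3' overlap is 2.

Longest perfect overlap: 2 complementary base pairs; below the dimer-risk threshold (threshold 4).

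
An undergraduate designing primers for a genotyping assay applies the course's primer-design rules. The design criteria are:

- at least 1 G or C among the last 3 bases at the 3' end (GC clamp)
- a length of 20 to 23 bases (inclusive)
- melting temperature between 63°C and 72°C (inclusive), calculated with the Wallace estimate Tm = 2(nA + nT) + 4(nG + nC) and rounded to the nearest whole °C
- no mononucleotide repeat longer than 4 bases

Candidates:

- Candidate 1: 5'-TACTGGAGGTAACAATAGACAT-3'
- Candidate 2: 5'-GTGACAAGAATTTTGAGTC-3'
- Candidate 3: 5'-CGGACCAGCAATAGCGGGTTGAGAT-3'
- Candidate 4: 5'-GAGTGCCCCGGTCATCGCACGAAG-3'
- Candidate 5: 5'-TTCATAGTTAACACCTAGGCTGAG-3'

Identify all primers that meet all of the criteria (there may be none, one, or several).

Candidate 1 (22 nt, A=9 T=5 G=5 C=3): 3' end CAT has 1 G/C ✓; length 22 ✓; Tm = 2·14 + 4·8 = 60°C, outside 63–72°C ✗; longest run = 2 ✓ — fails.
Candidate 2 (19 nt, A=6 T=6 G=5 C=2): 3' end GTC has 2 G/C ✓; length 19, outside 20–23 ✗; Tm = 2·12 + 4·7 = 52°C, outside 63–72°C ✗; longest run = 4 ✓ — fails.
Candidate 3 (25 nt, A=7 T=4 G=9 C=5): 3' end GAT has 1 G/C ✓; length 25, outside 20–23 ✗; Tm = 2·11 + 4·14 = 78°C, outside 63–72°C ✗; longest run = 3 ✓ — fails.
Candidate 4 (24 nt, A=5 T=3 G=8 C=8): 3' end AAG has 1 G/C ✓; length 24, outside 20–23 ✗; Tm = 2·8 + 4·16 = 80°C, outside 63–72°C ✗; longest run = 4 ✓ — fails.
Candidate 5 (24 nt, A=7 T=7 G=5 C=5): 3' end GAG has 2 G/C ✓; length 24, outside 20–23 ✗; Tm = 2·14 + 4·10 = 68°C ✓; longest run = 2 ✓ — fails.

None of the candidates satisfy all criteria.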